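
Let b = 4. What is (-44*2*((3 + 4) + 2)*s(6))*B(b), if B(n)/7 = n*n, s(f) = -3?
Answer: 266112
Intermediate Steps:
B(n) = 7*n² (B(n) = 7*(n*n) = 7*n²)
(-44*2*((3 + 4) + 2)*s(6))*B(b) = (-44*2*((3 + 4) + 2)*(-3))*(7*4²) = (-44*2*(7 + 2)*(-3))*(7*16) = -44*2*9*(-3)*112 = -792*(-3)*112 = -44*(-54)*112 = 2376*112 = 266112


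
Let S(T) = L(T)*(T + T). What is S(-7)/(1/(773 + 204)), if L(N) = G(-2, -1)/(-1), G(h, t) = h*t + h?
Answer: 0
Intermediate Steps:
G(h, t) = h + h*t
L(N) = 0 (L(N) = -2*(1 - 1)/(-1) = -2*0*(-1) = 0*(-1) = 0)
S(T) = 0 (S(T) = 0*(T + T) = 0*(2*T) = 0)
S(-7)/(1/(773 + 204)) = 0/(1/(773 + 204)) = 0/(1/977) = 0*977 = 0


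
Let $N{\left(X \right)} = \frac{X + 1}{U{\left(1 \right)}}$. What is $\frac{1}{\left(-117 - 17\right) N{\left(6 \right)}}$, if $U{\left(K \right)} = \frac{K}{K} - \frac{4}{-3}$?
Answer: $- \frac{1}{402} \approx -0.0024876$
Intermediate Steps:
$U{\left(K \right)} = \frac{7}{3}$ ($U{\left(K \right)} = 1 - - \frac{4}{3} = 1 + \frac{4}{3} = \frac{7}{3}$)
$N{\left(X \right)} = \frac{3}{7} + \frac{3 X}{7}$ ($N{\left(X \right)} = \frac{X + 1}{\frac{7}{3}} = \left(1 + X\right) \frac{3}{7} = \frac{3}{7} + \frac{3 X}{7}$)
$\frac{1}{\left(-117 - 17\right) N{\left(6 \right)}} = \frac{1}{\left(-117 - 17\right) \left(\frac{3}{7} + \frac{3}{7} \cdot 6\right)} = \frac{1}{\left(-134\right) \left(\frac{3}{7} + \frac{18}{7}\right)} = \frac{1}{\left(-134\right) 3} = \frac{1}{-402} = - \frac{1}{402}$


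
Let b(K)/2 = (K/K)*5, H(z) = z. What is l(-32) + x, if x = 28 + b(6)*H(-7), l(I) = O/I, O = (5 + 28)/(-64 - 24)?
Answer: -10749/256 ≈ -41.988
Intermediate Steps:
O = -3/8 (O = 33/(-88) = 33*(-1/88) = -3/8 ≈ -0.37500)
l(I) = -3/(8*I)
b(K) = 10 (b(K) = 2*((K/K)*5) = 2*(1*5) = 2*5 = 10)
x = -42 (x = 28 + 10*(-7) = 28 - 70 = -42)
l(-32) + x = -3/8/(-32) - 42 = -3/8*(-1/32) - 42 = 3/256 - 42 = -10749/256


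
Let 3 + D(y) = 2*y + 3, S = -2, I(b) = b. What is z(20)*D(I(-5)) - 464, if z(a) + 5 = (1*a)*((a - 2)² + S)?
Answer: -64814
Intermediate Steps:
z(a) = -5 + a*(-2 + (-2 + a)²) (z(a) = -5 + (1*a)*((a - 2)² - 2) = -5 + a*((-2 + a)² - 2) = -5 + a*(-2 + (-2 + a)²))
D(y) = 2*y (D(y) = -3 + (2*y + 3) = -3 + (3 + 2*y) = 2*y)
z(20)*D(I(-5)) - 464 = (-5 - 2*20 + 20*(-2 + 20)²)*(2*(-5)) - 464 = (-5 - 40 + 20*18²)*(-10) - 464 = (-5 - 40 + 20*324)*(-10) - 464 = (-5 - 40 + 6480)*(-10) - 464 = 6435*(-10) - 464 = -64350 - 464 = -64814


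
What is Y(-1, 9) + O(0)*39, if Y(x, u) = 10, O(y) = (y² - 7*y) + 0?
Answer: 10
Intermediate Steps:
O(y) = y² - 7*y
Y(-1, 9) + O(0)*39 = 10 + (0*(-7 + 0))*39 = 10 + (0*(-7))*39 = 10 + 0*39 = 10 + 0 = 10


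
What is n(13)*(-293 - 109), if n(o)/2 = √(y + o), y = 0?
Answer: -804*√13 ≈ -2898.9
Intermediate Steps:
n(o) = 2*√o (n(o) = 2*√(0 + o) = 2*√o)
n(13)*(-293 - 109) = (2*√13)*(-293 - 109) = (2*√13)*(-402) = -804*√13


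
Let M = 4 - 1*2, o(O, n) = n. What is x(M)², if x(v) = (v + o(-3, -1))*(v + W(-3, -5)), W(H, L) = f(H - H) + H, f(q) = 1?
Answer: 0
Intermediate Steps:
M = 2 (M = 4 - 2 = 2)
W(H, L) = 1 + H
x(v) = (-1 + v)*(-2 + v) (x(v) = (v - 1)*(v + (1 - 3)) = (-1 + v)*(v - 2) = (-1 + v)*(-2 + v))
x(M)² = (2 + 2² - 3*2)² = (2 + 4 - 6)² = 0² = 0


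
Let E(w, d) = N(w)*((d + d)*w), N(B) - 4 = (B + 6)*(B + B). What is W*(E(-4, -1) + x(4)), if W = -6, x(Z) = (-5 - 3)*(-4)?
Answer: 384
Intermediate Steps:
x(Z) = 32 (x(Z) = -8*(-4) = 32)
N(B) = 4 + 2*B*(6 + B) (N(B) = 4 + (B + 6)*(B + B) = 4 + (6 + B)*(2*B) = 4 + 2*B*(6 + B))
E(w, d) = 2*d*w*(4 + 2*w² + 12*w) (E(w, d) = (4 + 2*w² + 12*w)*((d + d)*w) = (4 + 2*w² + 12*w)*((2*d)*w) = (4 + 2*w² + 12*w)*(2*d*w) = 2*d*w*(4 + 2*w² + 12*w))
W*(E(-4, -1) + x(4)) = -6*(4*(-1)*(-4)*(2 + (-4)² + 6*(-4)) + 32) = -6*(4*(-1)*(-4)*(2 + 16 - 24) + 32) = -6*(4*(-1)*(-4)*(-6) + 32) = -6*(-96 + 32) = -6*(-64) = 384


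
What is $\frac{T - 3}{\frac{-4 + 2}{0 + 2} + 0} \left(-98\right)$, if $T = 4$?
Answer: $98$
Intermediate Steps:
$\frac{T - 3}{\frac{-4 + 2}{0 + 2} + 0} \left(-98\right) = \frac{4 - 3}{\frac{-4 + 2}{0 + 2} + 0} \left(-98\right) = 1 \frac{1}{- \frac{2}{2} + 0} \left(-98\right) = 1 \frac{1}{\left(-2\right) \frac{1}{2} + 0} \left(-98\right) = 1 \frac{1}{-1 + 0} \left(-98\right) = 1 \frac{1}{-1} \left(-98\right) = 1 \left(-1\right) \left(-98\right) = \left(-1\right) \left(-98\right) = 98$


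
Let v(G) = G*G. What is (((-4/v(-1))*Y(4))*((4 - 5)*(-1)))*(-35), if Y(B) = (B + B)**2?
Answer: 8960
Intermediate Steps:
v(G) = G**2
Y(B) = 4*B**2 (Y(B) = (2*B)**2 = 4*B**2)
(((-4/v(-1))*Y(4))*((4 - 5)*(-1)))*(-35) = (((-4/((-1)**2))*(4*4**2))*((4 - 5)*(-1)))*(-35) = (((-4/1)*(4*16))*(-1*(-1)))*(-35) = ((-4*64)*1)*(-35) = ((-2*2*64)*1)*(-35) = (-4*64*1)*(-35) = -256*1*(-35) = -256*(-35) = 8960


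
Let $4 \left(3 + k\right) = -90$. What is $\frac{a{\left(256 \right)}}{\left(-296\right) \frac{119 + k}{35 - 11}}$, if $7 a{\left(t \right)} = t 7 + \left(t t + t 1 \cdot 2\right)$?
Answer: $- \frac{407040}{48433} \approx -8.4042$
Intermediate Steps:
$k = - \frac{51}{2}$ ($k = -3 + \frac{1}{4} \left(-90\right) = -3 - \frac{45}{2} = - \frac{51}{2} \approx -25.5$)
$a{\left(t \right)} = \frac{t^{2}}{7} + \frac{9 t}{7}$ ($a{\left(t \right)} = \frac{t 7 + \left(t t + t 1 \cdot 2\right)}{7} = \frac{7 t + \left(t^{2} + t 2\right)}{7} = \frac{7 t + \left(t^{2} + 2 t\right)}{7} = \frac{t^{2} + 9 t}{7} = \frac{t^{2}}{7} + \frac{9 t}{7}$)
$\frac{a{\left(256 \right)}}{\left(-296\right) \frac{119 + k}{35 - 11}} = \frac{\frac{1}{7} \cdot 256 \left(9 + 256\right)}{\left(-296\right) \frac{119 - \frac{51}{2}}{35 - 11}} = \frac{\frac{1}{7} \cdot 256 \cdot 265}{\left(-296\right) \frac{187}{2 \cdot 24}} = \frac{67840}{7 \left(- 296 \cdot \frac{187}{2} \cdot \frac{1}{24}\right)} = \frac{67840}{7 \left(\left(-296\right) \frac{187}{48}\right)} = \frac{67840}{7 \left(- \frac{6919}{6}\right)} = \frac{67840}{7} \left(- \frac{6}{6919}\right) = - \frac{407040}{48433}$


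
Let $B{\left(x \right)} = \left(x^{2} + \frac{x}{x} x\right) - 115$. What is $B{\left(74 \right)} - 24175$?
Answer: $-18740$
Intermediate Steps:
$B{\left(x \right)} = -115 + x + x^{2}$ ($B{\left(x \right)} = \left(x^{2} + 1 x\right) - 115 = \left(x^{2} + x\right) - 115 = \left(x + x^{2}\right) - 115 = -115 + x + x^{2}$)
$B{\left(74 \right)} - 24175 = \left(-115 + 74 + 74^{2}\right) - 24175 = \left(-115 + 74 + 5476\right) - 24175 = 5435 - 24175 = -18740$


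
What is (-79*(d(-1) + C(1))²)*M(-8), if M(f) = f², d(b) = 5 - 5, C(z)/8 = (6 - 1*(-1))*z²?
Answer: -15855616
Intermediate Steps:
C(z) = 56*z² (C(z) = 8*((6 - 1*(-1))*z²) = 8*((6 + 1)*z²) = 8*(7*z²) = 56*z²)
d(b) = 0
(-79*(d(-1) + C(1))²)*M(-8) = -79*(0 + 56*1²)²*(-8)² = -79*(0 + 56*1)²*64 = -79*(0 + 56)²*64 = -79*56²*64 = -79*3136*64 = -247744*64 = -15855616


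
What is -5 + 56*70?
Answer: 3915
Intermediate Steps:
-5 + 56*70 = -5 + 3920 = 3915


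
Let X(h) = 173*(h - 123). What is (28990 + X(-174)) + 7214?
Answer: -15177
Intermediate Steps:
X(h) = -21279 + 173*h (X(h) = 173*(-123 + h) = -21279 + 173*h)
(28990 + X(-174)) + 7214 = (28990 + (-21279 + 173*(-174))) + 7214 = (28990 + (-21279 - 30102)) + 7214 = (28990 - 51381) + 7214 = -22391 + 7214 = -15177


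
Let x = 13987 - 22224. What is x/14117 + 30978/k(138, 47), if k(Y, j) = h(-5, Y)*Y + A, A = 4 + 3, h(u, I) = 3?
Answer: 433848649/5943257 ≈ 72.998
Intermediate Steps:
A = 7
x = -8237
k(Y, j) = 7 + 3*Y (k(Y, j) = 3*Y + 7 = 7 + 3*Y)
x/14117 + 30978/k(138, 47) = -8237/14117 + 30978/(7 + 3*138) = -8237*1/14117 + 30978/(7 + 414) = -8237/14117 + 30978/421 = 433848649/5943257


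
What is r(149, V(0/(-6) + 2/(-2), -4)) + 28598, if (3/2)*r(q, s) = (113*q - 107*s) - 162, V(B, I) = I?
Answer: 40000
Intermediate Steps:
r(q, s) = -108 - 214*s/3 + 226*q/3 (r(q, s) = 2*((113*q - 107*s) - 162)/3 = 2*((-107*s + 113*q) - 162)/3 = 2*(-162 - 107*s + 113*q)/3 = -108 - 214*s/3 + 226*q/3)
r(149, V(0/(-6) + 2/(-2), -4)) + 28598 = (-108 - 214/3*(-4) + (226/3)*149) + 28598 = (-108 + 856/3 + 33674/3) + 28598 = 11402 + 28598 = 40000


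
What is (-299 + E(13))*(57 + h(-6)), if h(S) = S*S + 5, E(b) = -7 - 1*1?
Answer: -30086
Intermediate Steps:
E(b) = -8 (E(b) = -7 - 1 = -8)
h(S) = 5 + S**2 (h(S) = S**2 + 5 = 5 + S**2)
(-299 + E(13))*(57 + h(-6)) = (-299 - 8)*(57 + (5 + (-6)**2)) = -307*(57 + (5 + 36)) = -307*(57 + 41) = -307*98 = -30086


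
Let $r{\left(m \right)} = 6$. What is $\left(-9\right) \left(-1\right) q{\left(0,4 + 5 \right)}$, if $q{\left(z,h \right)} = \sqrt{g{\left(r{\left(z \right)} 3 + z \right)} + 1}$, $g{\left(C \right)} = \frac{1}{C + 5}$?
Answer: $\frac{18 \sqrt{138}}{23} \approx 9.1936$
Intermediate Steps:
$g{\left(C \right)} = \frac{1}{5 + C}$
$q{\left(z,h \right)} = \sqrt{1 + \frac{1}{23 + z}}$ ($q{\left(z,h \right)} = \sqrt{\frac{1}{5 + \left(6 \cdot 3 + z\right)} + 1} = \sqrt{\frac{1}{5 + \left(18 + z\right)} + 1} = \sqrt{\frac{1}{23 + z} + 1} = \sqrt{1 + \frac{1}{23 + z}}$)
$\left(-9\right) \left(-1\right) q{\left(0,4 + 5 \right)} = \left(-9\right) \left(-1\right) \sqrt{\frac{24 + 0}{23 + 0}} = 9 \sqrt{\frac{1}{23} \cdot 24} = 9 \sqrt{\frac{24}{23}} = 9 \frac{2 \sqrt{138}}{23} = \frac{18 \sqrt{138}}{23}$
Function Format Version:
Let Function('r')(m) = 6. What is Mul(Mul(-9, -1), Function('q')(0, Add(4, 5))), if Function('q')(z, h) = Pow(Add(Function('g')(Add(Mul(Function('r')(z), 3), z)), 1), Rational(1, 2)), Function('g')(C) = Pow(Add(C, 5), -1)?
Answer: Mul(Rational(18, 23), Pow(138, Rational(1, 2))) ≈ 9.1936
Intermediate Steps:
Function('g')(C) = Pow(Add(5, C), -1)
Function('q')(z, h) = Pow(Add(1, Pow(Add(23, z), -1)), Rational(1, 2)) (Function('q')(z, h) = Pow(Add(Pow(Add(5, Add(Mul(6, 3), z)), -1), 1), Rational(1, 2)) = Pow(Add(Pow(Add(5, Add(18, z)), -1), 1), Rational(1, 2)) = Pow(Add(Pow(Add(23, z), -1), 1), Rational(1, 2)) = Pow(Add(1, Pow(Add(23, z), -1)), Rational(1, 2)))
Mul(Mul(-9, -1), Function('q')(0, Add(4, 5))) = Mul(Mul(-9, -1), Pow(Mul(Pow(Add(23, 0), -1), Add(24, 0)), Rational(1, 2))) = Mul(9, Pow(Mul(Pow(23, -1), 24), Rational(1, 2))) = Mul(9, Pow(Mul(Rational(1, 23), 24), Rational(1, 2))) = Mul(9, Pow(Rational(24, 23), Rational(1, 2))) = Mul(9, Mul(Rational(2, 23), Pow(138, Rational(1, 2)))) = Mul(Rational(18, 23), Pow(138, Rational(1, 2)))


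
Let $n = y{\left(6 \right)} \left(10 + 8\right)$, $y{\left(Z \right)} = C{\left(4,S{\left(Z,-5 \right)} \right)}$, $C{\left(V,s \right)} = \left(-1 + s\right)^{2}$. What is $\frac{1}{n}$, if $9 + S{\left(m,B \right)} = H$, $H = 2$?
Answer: $\frac{1}{1152} \approx 0.00086806$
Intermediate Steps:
$S{\left(m,B \right)} = -7$ ($S{\left(m,B \right)} = -9 + 2 = -7$)
$y{\left(Z \right)} = 64$ ($y{\left(Z \right)} = \left(-1 - 7\right)^{2} = \left(-8\right)^{2} = 64$)
$n = 1152$ ($n = 64 \left(10 + 8\right) = 64 \cdot 18 = 1152$)
$\frac{1}{n} = \frac{1}{1152}$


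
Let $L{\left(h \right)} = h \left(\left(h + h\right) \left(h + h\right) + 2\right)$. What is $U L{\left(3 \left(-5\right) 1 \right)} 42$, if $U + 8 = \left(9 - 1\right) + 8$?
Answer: $-4546080$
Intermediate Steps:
$U = 8$ ($U = -8 + \left(\left(9 - 1\right) + 8\right) = -8 + \left(8 + 8\right) = -8 + 16 = 8$)
$L{\left(h \right)} = h \left(2 + 4 h^{2}\right)$ ($L{\left(h \right)} = h \left(2 h 2 h + 2\right) = h \left(4 h^{2} + 2\right) = h \left(2 + 4 h^{2}\right)$)
$U L{\left(3 \left(-5\right) 1 \right)} 42 = 8 \left(2 \cdot 3 \left(-5\right) 1 + 4 \left(3 \left(-5\right) 1\right)^{3}\right) 42 = 8 \left(2 \left(\left(-15\right) 1\right) + 4 \left(\left(-15\right) 1\right)^{3}\right) 42 = 8 \left(2 \left(-15\right) + 4 \left(-15\right)^{3}\right) 42 = 8 \left(-30 + 4 \left(-3375\right)\right) 42 = 8 \left(-30 - 13500\right) 42 = 8 \left(-13530\right) 42 = \left(-108240\right) 42 = -4546080$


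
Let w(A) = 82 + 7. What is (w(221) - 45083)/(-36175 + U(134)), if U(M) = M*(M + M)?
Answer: 44994/263 ≈ 171.08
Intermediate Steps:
U(M) = 2*M² (U(M) = M*(2*M) = 2*M²)
w(A) = 89
(w(221) - 45083)/(-36175 + U(134)) = (89 - 45083)/(-36175 + 2*134²) = -44994/(-36175 + 2*17956) = -44994/(-36175 + 35912) = -44994/(-263) = -44994*(-1/263) = 44994/263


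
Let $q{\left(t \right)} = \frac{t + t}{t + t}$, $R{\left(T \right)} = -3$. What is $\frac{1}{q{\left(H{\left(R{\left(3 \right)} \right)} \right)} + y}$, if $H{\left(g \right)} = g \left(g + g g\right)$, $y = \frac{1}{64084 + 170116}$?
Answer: $\frac{234200}{234201} \approx 1.0$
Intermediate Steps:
$y = \frac{1}{234200} \approx 4.2699 \cdot 10^{-6}$
$H{\left(g \right)} = g \left(g + g^{2}\right)$
$q{\left(t \right)} = 1$ ($q{\left(t \right)} = \frac{2 t}{2 t} = 2 t \frac{1}{2 t} = 1$)
$\frac{1}{q{\left(H{\left(R{\left(3 \right)} \right)} \right)} + y} = \frac{1}{1 + \frac{1}{234200}} = \frac{1}{\frac{234201}{234200}} = \frac{234200}{234201}$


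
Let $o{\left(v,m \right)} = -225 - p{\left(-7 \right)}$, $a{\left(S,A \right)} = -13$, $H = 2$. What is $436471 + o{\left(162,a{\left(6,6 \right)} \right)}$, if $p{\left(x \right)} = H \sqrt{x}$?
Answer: $436246 - 2 i \sqrt{7} \approx 4.3625 \cdot 10^{5} - 5.2915 i$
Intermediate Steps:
$p{\left(x \right)} = 2 \sqrt{x}$
$o{\left(v,m \right)} = -225 - 2 i \sqrt{7}$ ($o{\left(v,m \right)} = -225 - 2 \sqrt{-7} = -225 - 2 i \sqrt{7}$)
$436471 + o{\left(162,a{\left(6,6 \right)} \right)} = 436471 - \left(225 + 2 i \sqrt{7}\right) = 436246 - 2 i \sqrt{7}$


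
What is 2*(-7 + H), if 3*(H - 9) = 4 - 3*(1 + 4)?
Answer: -10/3 ≈ -3.3333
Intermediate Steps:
H = 16/3 (H = 9 + (4 - 3*(1 + 4))/3 = 9 + (4 - 3*5)/3 = 9 + (4 - 15)/3 = 9 + (⅓)*(-11) = 9 - 11/3 = 16/3 ≈ 5.3333)
2*(-7 + H) = 2*(-7 + 16/3) = 2*(-5/3) = -10/3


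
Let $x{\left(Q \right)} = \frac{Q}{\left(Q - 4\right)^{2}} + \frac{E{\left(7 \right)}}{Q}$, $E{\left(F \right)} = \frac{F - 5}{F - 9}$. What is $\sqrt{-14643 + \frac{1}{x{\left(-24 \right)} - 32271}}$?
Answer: $\frac{i \sqrt{21089644347687901635}}{37950683} \approx 121.01 i$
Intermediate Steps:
$E{\left(F \right)} = \frac{-5 + F}{-9 + F}$
$x{\left(Q \right)} = - \frac{1}{Q} + \frac{Q}{\left(-4 + Q\right)^{2}}$ ($x{\left(Q \right)} = \frac{Q}{\left(Q - 4\right)^{2}} + \frac{\frac{1}{-9 + 7} \left(-5 + 7\right)}{Q} = \frac{Q}{\left(-4 + Q\right)^{2}} + \frac{\frac{1}{-2} \cdot 2}{Q} = \frac{Q}{\left(-4 + Q\right)^{2}} + \frac{\left(- \frac{1}{2}\right) 2}{Q} = \frac{Q}{\left(-4 + Q\right)^{2}} - \frac{1}{Q} = - \frac{1}{Q} + \frac{Q}{\left(-4 + Q\right)^{2}}$)
$\sqrt{-14643 + \frac{1}{x{\left(-24 \right)} - 32271}} = \sqrt{-14643 + \frac{1}{\left(- \frac{1}{-24} - \frac{24}{\left(-4 - 24\right)^{2}}\right) - 32271}} = \sqrt{-14643 + \frac{1}{\left(\left(-1\right) \left(- \frac{1}{24}\right) - \frac{24}{784}\right) - 32271}} = \sqrt{-14643 + \frac{1}{\left(\frac{1}{24} - \frac{3}{98}\right) - 32271}} = \sqrt{-14643 + \frac{1}{\frac{13}{1176} - 32271}} = \sqrt{-14643 + \frac{1}{- \frac{37950683}{1176}}} = \sqrt{-14643 - \frac{1176}{37950683}} = \sqrt{- \frac{555711852345}{37950683}} = \frac{i \sqrt{21089644347687901635}}{37950683}$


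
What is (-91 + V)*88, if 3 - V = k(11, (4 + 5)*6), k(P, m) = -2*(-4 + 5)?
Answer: -7568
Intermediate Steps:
k(P, m) = -2 (k(P, m) = -2*1 = -2)
V = 5 (V = 3 - 1*(-2) = 3 + 2 = 5)
(-91 + V)*88 = (-91 + 5)*88 = -86*88 = -7568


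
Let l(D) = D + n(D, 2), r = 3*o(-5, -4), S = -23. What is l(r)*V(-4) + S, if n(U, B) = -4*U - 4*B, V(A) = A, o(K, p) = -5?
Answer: -171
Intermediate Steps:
n(U, B) = -4*B - 4*U
r = -15 (r = 3*(-5) = -15)
l(D) = -8 - 3*D (l(D) = D + (-4*2 - 4*D) = D + (-8 - 4*D) = -8 - 3*D)
l(r)*V(-4) + S = (-8 - 3*(-15))*(-4) - 23 = (-8 + 45)*(-4) - 23 = 37*(-4) - 23 = -148 - 23 = -171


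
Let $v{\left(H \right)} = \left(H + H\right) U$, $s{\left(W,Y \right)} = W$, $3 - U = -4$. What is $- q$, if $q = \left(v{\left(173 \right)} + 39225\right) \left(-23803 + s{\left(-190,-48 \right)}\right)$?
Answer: $999236471$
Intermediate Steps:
$U = 7$ ($U = 3 - -4 = 3 + 4 = 7$)
$v{\left(H \right)} = 14 H$ ($v{\left(H \right)} = \left(H + H\right) 7 = 2 H 7 = 14 H$)
$q = -999236471$ ($q = \left(14 \cdot 173 + 39225\right) \left(-23803 - 190\right) = \left(2422 + 39225\right) \left(-23993\right) = 41647 \left(-23993\right) = -999236471$)
$- q = \left(-1\right) \left(-999236471\right) = 999236471$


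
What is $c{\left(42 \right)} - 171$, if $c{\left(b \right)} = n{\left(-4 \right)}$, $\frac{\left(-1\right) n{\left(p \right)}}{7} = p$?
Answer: $-143$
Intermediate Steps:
$n{\left(p \right)} = - 7 p$
$c{\left(b \right)} = 28$ ($c{\left(b \right)} = \left(-7\right) \left(-4\right) = 28$)
$c{\left(42 \right)} - 171 = 28 - 171 = -143$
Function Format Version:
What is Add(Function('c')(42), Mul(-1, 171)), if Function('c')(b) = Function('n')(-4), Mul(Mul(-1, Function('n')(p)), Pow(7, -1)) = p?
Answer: -143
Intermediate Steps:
Function('n')(p) = Mul(-7, p)
Function('c')(b) = 28 (Function('c')(b) = Mul(-7, -4) = 28)
Add(Function('c')(42), Mul(-1, 171)) = Add(28, Mul(-1, 171)) = Add(28, -171) = -143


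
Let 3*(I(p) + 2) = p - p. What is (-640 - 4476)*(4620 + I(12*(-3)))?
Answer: -23625688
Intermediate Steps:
I(p) = -2 (I(p) = -2 + (p - p)/3 = -2 + (⅓)*0 = -2 + 0 = -2)
(-640 - 4476)*(4620 + I(12*(-3))) = (-640 - 4476)*(4620 - 2) = -5116*4618 = -23625688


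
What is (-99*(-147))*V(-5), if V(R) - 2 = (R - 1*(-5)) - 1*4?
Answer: -29106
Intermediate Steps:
V(R) = 3 + R (V(R) = 2 + ((R - 1*(-5)) - 1*4) = 2 + ((R + 5) - 4) = 2 + ((5 + R) - 4) = 2 + (1 + R) = 3 + R)
(-99*(-147))*V(-5) = (-99*(-147))*(3 - 5) = 14553*(-2) = -29106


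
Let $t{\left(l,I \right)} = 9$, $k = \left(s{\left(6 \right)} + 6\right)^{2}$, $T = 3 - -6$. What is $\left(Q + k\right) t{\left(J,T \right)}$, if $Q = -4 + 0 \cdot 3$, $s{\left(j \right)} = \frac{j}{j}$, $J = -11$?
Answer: $405$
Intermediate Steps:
$s{\left(j \right)} = 1$
$T = 9$ ($T = 3 + 6 = 9$)
$k = 49$ ($k = \left(1 + 6\right)^{2} = 7^{2} = 49$)
$Q = -4$ ($Q = -4 + 0 = -4$)
$\left(Q + k\right) t{\left(J,T \right)} = \left(-4 + 49\right) 9 = 45 \cdot 9 = 405$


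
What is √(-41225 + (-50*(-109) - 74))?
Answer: I*√35849 ≈ 189.34*I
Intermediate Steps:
√(-41225 + (-50*(-109) - 74)) = √(-41225 + (5450 - 74)) = √(-41225 + 5376) = √(-35849) = I*√35849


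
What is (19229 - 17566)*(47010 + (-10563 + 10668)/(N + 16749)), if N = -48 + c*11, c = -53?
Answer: 1260067214955/16118 ≈ 7.8178e+7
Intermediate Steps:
N = -631 (N = -48 - 53*11 = -48 - 583 = -631)
(19229 - 17566)*(47010 + (-10563 + 10668)/(N + 16749)) = (19229 - 17566)*(47010 + (-10563 + 10668)/(-631 + 16749)) = 1663*(47010 + 105/16118) = 1663*(757707285/16118) = 1260067214955/16118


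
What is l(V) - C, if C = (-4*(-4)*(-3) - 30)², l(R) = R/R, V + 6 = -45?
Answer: -6083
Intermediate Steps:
V = -51 (V = -6 - 45 = -51)
l(R) = 1
C = 6084 (C = (16*(-3) - 30)² = (-48 - 30)² = (-78)² = 6084)
l(V) - C = 1 - 1*6084 = 1 - 6084 = -6083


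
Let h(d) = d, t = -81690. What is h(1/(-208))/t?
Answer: 1/16991520 ≈ 5.8853e-8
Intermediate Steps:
h(1/(-208))/t = 1/(-208*(-81690)) = -1/208*(-1/81690) = 1/16991520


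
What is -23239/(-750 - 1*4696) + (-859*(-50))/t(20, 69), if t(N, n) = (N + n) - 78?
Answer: 234161329/59906 ≈ 3908.8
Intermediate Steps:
t(N, n) = -78 + N + n
-23239/(-750 - 1*4696) + (-859*(-50))/t(20, 69) = -23239/(-750 - 1*4696) + (-859*(-50))/(-78 + 20 + 69) = -23239/(-750 - 4696) + 42950/11 = -23239/(-5446) + 42950*(1/11) = -23239*(-1/5446) + 42950/11 = 23239/5446 + 42950/11 = 234161329/59906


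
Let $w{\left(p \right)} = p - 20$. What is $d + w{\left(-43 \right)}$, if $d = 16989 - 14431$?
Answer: $2495$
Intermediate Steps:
$w{\left(p \right)} = -20 + p$ ($w{\left(p \right)} = p - 20 = -20 + p$)
$d = 2558$
$d + w{\left(-43 \right)} = 2558 - 63 = 2495$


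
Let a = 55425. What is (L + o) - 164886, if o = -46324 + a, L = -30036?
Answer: -185821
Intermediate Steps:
o = 9101 (o = -46324 + 55425 = 9101)
(L + o) - 164886 = (-30036 + 9101) - 164886 = -20935 - 164886 = -185821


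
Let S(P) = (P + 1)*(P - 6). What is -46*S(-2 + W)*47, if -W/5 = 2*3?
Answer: -2546836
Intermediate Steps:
W = -30 (W = -10*3 = -5*6 = -30)
S(P) = (1 + P)*(-6 + P)
-46*S(-2 + W)*47 = -46*(-6 + (-2 - 30)² - 5*(-2 - 30))*47 = -46*(-6 + (-32)² - 5*(-32))*47 = -46*(-6 + 1024 + 160)*47 = -46*1178*47 = -54188*47 = -2546836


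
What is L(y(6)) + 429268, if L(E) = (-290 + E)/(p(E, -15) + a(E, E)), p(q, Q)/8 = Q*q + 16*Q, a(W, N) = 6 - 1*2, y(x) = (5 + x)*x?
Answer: 1055570068/2459 ≈ 4.2927e+5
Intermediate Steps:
y(x) = x*(5 + x)
a(W, N) = 4 (a(W, N) = 6 - 2 = 4)
p(q, Q) = 128*Q + 8*Q*q (p(q, Q) = 8*(Q*q + 16*Q) = 8*(16*Q + Q*q) = 128*Q + 8*Q*q)
L(E) = (-290 + E)/(-1916 - 120*E) (L(E) = (-290 + E)/(8*(-15)*(16 + E) + 4) = (-290 + E)/((-1920 - 120*E) + 4) = (-290 + E)/(-1916 - 120*E))
L(y(6)) + 429268 = (290 - 6*(5 + 6))/(4*(479 + 30*(6*(5 + 6)))) + 429268 = (290 - 6*11)/(4*(479 + 30*(6*11))) + 429268 = (290 - 1*66)/(4*(479 + 30*66)) + 429268 = (290 - 66)/(4*(479 + 1980)) + 429268 = (¼)*224/2459 + 429268 = (¼)*(1/2459)*224 + 429268 = 56/2459 + 429268 = 1055570068/2459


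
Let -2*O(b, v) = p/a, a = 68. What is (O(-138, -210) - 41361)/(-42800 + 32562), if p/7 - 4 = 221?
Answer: 5626671/1392368 ≈ 4.0411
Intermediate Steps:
p = 1575 (p = 28 + 7*221 = 28 + 1547 = 1575)
O(b, v) = -1575/136 (O(b, v) = -1575/(2*68) = -½*1575/68 = -1575/136)
(O(-138, -210) - 41361)/(-42800 + 32562) = (-1575/136 - 41361)/(-42800 + 32562) = -5626671/136/(-10238) = -5626671/136*(-1/10238) = 5626671/1392368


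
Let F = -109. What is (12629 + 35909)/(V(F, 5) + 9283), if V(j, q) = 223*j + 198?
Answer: -3467/1059 ≈ -3.2738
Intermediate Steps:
V(j, q) = 198 + 223*j
(12629 + 35909)/(V(F, 5) + 9283) = (12629 + 35909)/((198 + 223*(-109)) + 9283) = 48538/((198 - 24307) + 9283) = 48538/(-24109 + 9283) = 48538/(-14826) = 48538*(-1/14826) = -3467/1059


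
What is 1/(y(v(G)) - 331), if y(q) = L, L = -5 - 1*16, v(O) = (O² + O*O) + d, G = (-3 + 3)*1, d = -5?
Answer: -1/352 ≈ -0.0028409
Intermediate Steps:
G = 0 (G = 0*1 = 0)
v(O) = -5 + 2*O² (v(O) = (O² + O*O) - 5 = (O² + O²) - 5 = 2*O² - 5 = -5 + 2*O²)
L = -21 (L = -5 - 16 = -21)
y(q) = -21
1/(y(v(G)) - 331) = 1/(-21 - 331) = 1/(-352) = -1/352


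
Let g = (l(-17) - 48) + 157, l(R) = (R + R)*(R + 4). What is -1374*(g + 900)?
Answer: -1993674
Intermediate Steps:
l(R) = 2*R*(4 + R) (l(R) = (2*R)*(4 + R) = 2*R*(4 + R))
g = 551 (g = (2*(-17)*(4 - 17) - 48) + 157 = (2*(-17)*(-13) - 48) + 157 = (442 - 48) + 157 = 394 + 157 = 551)
-1374*(g + 900) = -1374*(551 + 900) = -1374*1451 = -1993674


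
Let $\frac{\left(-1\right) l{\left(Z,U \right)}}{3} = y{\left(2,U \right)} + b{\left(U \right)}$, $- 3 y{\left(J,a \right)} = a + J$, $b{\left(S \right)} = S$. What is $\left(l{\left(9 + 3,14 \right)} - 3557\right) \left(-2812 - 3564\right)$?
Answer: $22845208$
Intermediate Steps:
$y{\left(J,a \right)} = - \frac{J}{3} - \frac{a}{3}$ ($y{\left(J,a \right)} = - \frac{a + J}{3} = - \frac{J + a}{3} = - \frac{J}{3} - \frac{a}{3}$)
$l{\left(Z,U \right)} = 2 - 2 U$ ($l{\left(Z,U \right)} = - 3 \left(\left(\left(- \frac{1}{3}\right) 2 - \frac{U}{3}\right) + U\right) = - 3 \left(\left(- \frac{2}{3} - \frac{U}{3}\right) + U\right) = - 3 \left(- \frac{2}{3} + \frac{2 U}{3}\right) = 2 - 2 U$)
$\left(l{\left(9 + 3,14 \right)} - 3557\right) \left(-2812 - 3564\right) = \left(\left(2 - 28\right) - 3557\right) \left(-2812 - 3564\right) = \left(\left(2 - 28\right) - 3557\right) \left(-6376\right) = \left(-26 - 3557\right) \left(-6376\right) = \left(-3583\right) \left(-6376\right) = 22845208$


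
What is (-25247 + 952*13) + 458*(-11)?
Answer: -17909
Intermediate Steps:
(-25247 + 952*13) + 458*(-11) = (-25247 + 12376) - 5038 = -12871 - 5038 = -17909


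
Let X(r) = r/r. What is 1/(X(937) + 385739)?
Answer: 1/385740 ≈ 2.5924e-6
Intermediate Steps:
X(r) = 1
1/(X(937) + 385739) = 1/(1 + 385739) = 1/385740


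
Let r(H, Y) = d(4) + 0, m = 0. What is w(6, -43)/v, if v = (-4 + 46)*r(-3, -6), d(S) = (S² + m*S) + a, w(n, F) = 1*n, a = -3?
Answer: 1/91 ≈ 0.010989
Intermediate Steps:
w(n, F) = n
d(S) = -3 + S² (d(S) = (S² + 0*S) - 3 = (S² + 0) - 3 = S² - 3 = -3 + S²)
r(H, Y) = 13 (r(H, Y) = (-3 + 4²) + 0 = (-3 + 16) + 0 = 13 + 0 = 13)
v = 546 (v = (-4 + 46)*13 = 42*13 = 546)
w(6, -43)/v = 6/546 = 6*(1/546) = 1/91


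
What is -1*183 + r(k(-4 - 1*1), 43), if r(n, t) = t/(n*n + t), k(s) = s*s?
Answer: -122201/668 ≈ -182.94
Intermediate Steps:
k(s) = s²
r(n, t) = t/(t + n²) (r(n, t) = t/(n² + t) = t/(t + n²))
-1*183 + r(k(-4 - 1*1), 43) = -1*183 + 43/(43 + ((-4 - 1*1)²)²) = -183 + 43/(43 + ((-4 - 1)²)²) = -183 + 43/(43 + ((-5)²)²) = -183 + 43/(43 + 25²) = -183 + 43/(43 + 625) = -183 + 43/668 = -122201/668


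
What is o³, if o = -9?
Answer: -729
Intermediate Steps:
o³ = (-9)³ = -729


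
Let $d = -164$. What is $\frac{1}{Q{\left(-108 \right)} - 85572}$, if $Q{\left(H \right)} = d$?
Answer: $- \frac{1}{85736} \approx -1.1664 \cdot 10^{-5}$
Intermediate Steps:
$Q{\left(H \right)} = -164$
$\frac{1}{Q{\left(-108 \right)} - 85572} = \frac{1}{-164 - 85572} = \frac{1}{-85736} = - \frac{1}{85736}$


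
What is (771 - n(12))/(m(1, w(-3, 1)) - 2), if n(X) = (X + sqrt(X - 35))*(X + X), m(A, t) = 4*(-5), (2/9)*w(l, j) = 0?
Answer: -483/22 + 12*I*sqrt(23)/11 ≈ -21.955 + 5.2318*I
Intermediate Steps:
w(l, j) = 0 (w(l, j) = (9/2)*0 = 0)
m(A, t) = -20
n(X) = 2*X*(X + sqrt(-35 + X)) (n(X) = (X + sqrt(-35 + X))*(2*X) = 2*X*(X + sqrt(-35 + X)))
(771 - n(12))/(m(1, w(-3, 1)) - 2) = (771 - 2*12*(12 + sqrt(-35 + 12)))/(-20 - 2) = (771 - 2*12*(12 + sqrt(-23)))/(-22) = (771 - 2*12*(12 + I*sqrt(23)))*(-1/22) = (771 - (288 + 24*I*sqrt(23)))*(-1/22) = (771 + (-288 - 24*I*sqrt(23)))*(-1/22) = (483 - 24*I*sqrt(23))*(-1/22) = -483/22 + 12*I*sqrt(23)/11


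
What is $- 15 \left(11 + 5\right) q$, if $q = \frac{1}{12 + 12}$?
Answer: $-10$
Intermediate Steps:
$q = \frac{1}{24} \approx 0.041667$
$- 15 \left(11 + 5\right) q = - 15 \left(11 + 5\right) \frac{1}{24} = \left(-15\right) 16 \cdot \frac{1}{24} = \left(-240\right) \frac{1}{24} = -10$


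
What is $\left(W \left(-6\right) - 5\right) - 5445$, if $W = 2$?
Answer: $-5462$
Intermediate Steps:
$\left(W \left(-6\right) - 5\right) - 5445 = \left(2 \left(-6\right) - 5\right) - 5445 = \left(-12 - 5\right) - 5445 = -17 - 5445 = -5462$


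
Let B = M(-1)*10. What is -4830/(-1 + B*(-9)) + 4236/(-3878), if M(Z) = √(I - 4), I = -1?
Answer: -76415748/78531439 - 434700*I*√5/40501 ≈ -0.97306 - 24.0*I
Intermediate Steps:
M(Z) = I*√5 (M(Z) = √(-1 - 4) = √(-5) = I*√5)
B = 10*I*√5 (B = (I*√5)*10 = 10*I*√5 ≈ 22.361*I)
-4830/(-1 + B*(-9)) + 4236/(-3878) = -4830/(-1 + (10*I*√5)*(-9)) + 4236/(-3878) = -4830/(-1 - 90*I*√5) + 4236*(-1/3878) = -4830/(-1 - 90*I*√5) - 2118/1939 = -2118/1939 - 4830/(-1 - 90*I*√5)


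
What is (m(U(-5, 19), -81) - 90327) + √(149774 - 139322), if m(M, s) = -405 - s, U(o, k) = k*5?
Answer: -90651 + 2*√2613 ≈ -90549.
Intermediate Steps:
U(o, k) = 5*k
(m(U(-5, 19), -81) - 90327) + √(149774 - 139322) = ((-405 - 1*(-81)) - 90327) + √(149774 - 139322) = ((-405 + 81) - 90327) + √10452 = (-324 - 90327) + 2*√2613 = -90651 + 2*√2613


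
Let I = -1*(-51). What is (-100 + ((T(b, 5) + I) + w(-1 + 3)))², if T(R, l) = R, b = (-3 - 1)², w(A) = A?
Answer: 961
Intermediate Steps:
b = 16 (b = (-4)² = 16)
I = 51
(-100 + ((T(b, 5) + I) + w(-1 + 3)))² = (-100 + ((16 + 51) + (-1 + 3)))² = (-100 + (67 + 2))² = (-100 + 69)² = (-31)² = 961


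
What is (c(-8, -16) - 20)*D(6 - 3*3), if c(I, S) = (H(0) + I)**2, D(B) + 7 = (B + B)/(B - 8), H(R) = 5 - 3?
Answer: -1136/11 ≈ -103.27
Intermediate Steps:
H(R) = 2
D(B) = -7 + 2*B/(-8 + B) (D(B) = -7 + (B + B)/(B - 8) = -7 + (2*B)/(-8 + B) = -7 + 2*B/(-8 + B))
c(I, S) = (2 + I)**2
(c(-8, -16) - 20)*D(6 - 3*3) = ((2 - 8)**2 - 20)*((56 - 5*(6 - 3*3))/(-8 + (6 - 3*3))) = ((-6)**2 - 20)*((56 - 5*(6 - 9))/(-8 + (6 - 9))) = (36 - 20)*((56 - 5*(-3))/(-8 - 3)) = 16*((56 + 15)/(-11)) = 16*(-1/11*71) = 16*(-71/11) = -1136/11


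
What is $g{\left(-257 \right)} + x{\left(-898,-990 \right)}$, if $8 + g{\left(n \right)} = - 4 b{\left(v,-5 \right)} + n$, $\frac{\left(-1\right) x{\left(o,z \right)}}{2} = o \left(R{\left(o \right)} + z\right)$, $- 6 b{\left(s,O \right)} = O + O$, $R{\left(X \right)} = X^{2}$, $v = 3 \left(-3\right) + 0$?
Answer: $\frac{4339569817}{3} \approx 1.4465 \cdot 10^{9}$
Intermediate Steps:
$v = -9$ ($v = -9 + 0 = -9$)
$b{\left(s,O \right)} = - \frac{O}{3}$ ($b{\left(s,O \right)} = - \frac{O + O}{6} = - \frac{2 O}{6} = - \frac{O}{3}$)
$x{\left(o,z \right)} = - 2 o \left(z + o^{2}\right)$ ($x{\left(o,z \right)} = - 2 o \left(o^{2} + z\right) = - 2 o \left(z + o^{2}\right)$)
$g{\left(n \right)} = - \frac{44}{3} + n$ ($g{\left(n \right)} = -8 + \left(- 4 \left(\left(- \frac{1}{3}\right) \left(-5\right)\right) + n\right) = -8 + \left(\left(-4\right) \frac{5}{3} + n\right) = -8 + \left(- \frac{20}{3} + n\right) = - \frac{44}{3} + n$)
$g{\left(-257 \right)} + x{\left(-898,-990 \right)} = \left(- \frac{44}{3} - 257\right) - - 1796 \left(-990 + \left(-898\right)^{2}\right) = - \frac{815}{3} - - 1796 \left(-990 + 806404\right) = - \frac{815}{3} - \left(-1796\right) 805414 = - \frac{815}{3} + 1446523544 = \frac{4339569817}{3}$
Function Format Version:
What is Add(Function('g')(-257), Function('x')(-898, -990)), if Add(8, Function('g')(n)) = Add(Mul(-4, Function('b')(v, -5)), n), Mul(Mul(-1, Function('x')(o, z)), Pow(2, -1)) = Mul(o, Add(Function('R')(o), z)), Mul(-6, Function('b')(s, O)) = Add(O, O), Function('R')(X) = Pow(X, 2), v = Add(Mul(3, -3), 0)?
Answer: Rational(4339569817, 3) ≈ 1.4465e+9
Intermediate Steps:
v = -9 (v = Add(-9, 0) = -9)
Function('b')(s, O) = Mul(Rational(-1, 3), O) (Function('b')(s, O) = Mul(Rational(-1, 6), Add(O, O)) = Mul(Rational(-1, 6), Mul(2, O)) = Mul(Rational(-1, 3), O))
Function('x')(o, z) = Mul(-2, o, Add(z, Pow(o, 2))) (Function('x')(o, z) = Mul(-2, Mul(o, Add(Pow(o, 2), z))) = Mul(-2, Mul(o, Add(z, Pow(o, 2)))) = Mul(-2, o, Add(z, Pow(o, 2))))
Function('g')(n) = Add(Rational(-44, 3), n) (Function('g')(n) = Add(-8, Add(Mul(-4, Mul(Rational(-1, 3), -5)), n)) = Add(-8, Add(Mul(-4, Rational(5, 3)), n)) = Add(-8, Add(Rational(-20, 3), n)) = Add(Rational(-44, 3), n))
Add(Function('g')(-257), Function('x')(-898, -990)) = Add(Add(Rational(-44, 3), -257), Mul(-2, -898, Add(-990, Pow(-898, 2)))) = Add(Rational(-815, 3), Mul(-2, -898, Add(-990, 806404))) = Add(Rational(-815, 3), Mul(-2, -898, 805414)) = Add(Rational(-815, 3), 1446523544) = Rational(4339569817, 3)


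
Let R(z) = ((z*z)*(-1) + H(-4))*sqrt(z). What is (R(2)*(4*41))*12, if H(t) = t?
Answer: -15744*sqrt(2) ≈ -22265.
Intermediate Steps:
R(z) = sqrt(z)*(-4 - z**2) (R(z) = ((z*z)*(-1) - 4)*sqrt(z) = (z**2*(-1) - 4)*sqrt(z) = (-z**2 - 4)*sqrt(z) = (-4 - z**2)*sqrt(z) = sqrt(z)*(-4 - z**2))
(R(2)*(4*41))*12 = ((sqrt(2)*(-4 - 1*2**2))*(4*41))*12 = ((sqrt(2)*(-4 - 1*4))*164)*12 = ((sqrt(2)*(-4 - 4))*164)*12 = ((sqrt(2)*(-8))*164)*12 = (-8*sqrt(2)*164)*12 = -1312*sqrt(2)*12 = -15744*sqrt(2)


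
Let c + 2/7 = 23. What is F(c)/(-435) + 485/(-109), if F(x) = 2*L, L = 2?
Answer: -211411/47415 ≈ -4.4587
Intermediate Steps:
c = 159/7 (c = -2/7 + 23 = 159/7 ≈ 22.714)
F(x) = 4 (F(x) = 2*2 = 4)
F(c)/(-435) + 485/(-109) = 4/(-435) + 485/(-109) = 4*(-1/435) + 485*(-1/109) = -4/435 - 485/109 = -211411/47415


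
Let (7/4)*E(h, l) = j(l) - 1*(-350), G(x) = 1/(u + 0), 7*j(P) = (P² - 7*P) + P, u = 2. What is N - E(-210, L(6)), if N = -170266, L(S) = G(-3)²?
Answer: -33411313/196 ≈ -1.7047e+5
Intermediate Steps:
j(P) = -6*P/7 + P²/7 (j(P) = ((P² - 7*P) + P)/7 = (P² - 6*P)/7 = -6*P/7 + P²/7)
G(x) = ½ (G(x) = 1/(2 + 0) = 1/2 = ½)
L(S) = ¼ (L(S) = (½)² = ¼)
E(h, l) = 200 + 4*l*(-6 + l)/49 (E(h, l) = 4*(l*(-6 + l)/7 - 1*(-350))/7 = 4*(l*(-6 + l)/7 + 350)/7 = 4*(350 + l*(-6 + l)/7)/7 = 200 + 4*l*(-6 + l)/49)
N - E(-210, L(6)) = -170266 - (200 + (4/49)*(¼)*(-6 + ¼)) = -170266 - (200 + (4/49)*(¼)*(-23/4)) = -170266 - (200 - 23/196) = -170266 - 1*39177/196 = -170266 - 39177/196 = -33411313/196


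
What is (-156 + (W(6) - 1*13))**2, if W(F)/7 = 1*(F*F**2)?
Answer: 1803649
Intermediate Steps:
W(F) = 7*F**3 (W(F) = 7*(1*(F*F**2)) = 7*(1*F**3) = 7*F**3)
(-156 + (W(6) - 1*13))**2 = (-156 + (7*6**3 - 1*13))**2 = (-156 + (7*216 - 13))**2 = (-156 + (1512 - 13))**2 = (-156 + 1499)**2 = 1343**2 = 1803649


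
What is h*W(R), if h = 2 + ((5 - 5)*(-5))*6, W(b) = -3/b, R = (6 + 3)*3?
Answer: -2/9 ≈ -0.22222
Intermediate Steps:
R = 27 (R = 9*3 = 27)
h = 2 (h = 2 + (0*(-5))*6 = 2 + 0*6 = 2 + 0 = 2)
h*W(R) = 2*(-3/27) = 2*(-3*1/27) = 2*(-⅑) = -2/9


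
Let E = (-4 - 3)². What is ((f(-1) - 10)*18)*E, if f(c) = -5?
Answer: -13230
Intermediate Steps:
E = 49 (E = (-7)² = 49)
((f(-1) - 10)*18)*E = ((-5 - 10)*18)*49 = -15*18*49 = -270*49 = -13230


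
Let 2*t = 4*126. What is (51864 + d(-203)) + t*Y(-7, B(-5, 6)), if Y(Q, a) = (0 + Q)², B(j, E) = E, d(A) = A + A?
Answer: 63806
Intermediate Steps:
d(A) = 2*A
Y(Q, a) = Q²
t = 252 (t = (4*126)/2 = (½)*504 = 252)
(51864 + d(-203)) + t*Y(-7, B(-5, 6)) = (51864 + 2*(-203)) + 252*(-7)² = (51864 - 406) + 252*49 = 51458 + 12348 = 63806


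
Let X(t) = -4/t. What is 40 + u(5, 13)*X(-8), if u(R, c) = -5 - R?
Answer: 35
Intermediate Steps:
40 + u(5, 13)*X(-8) = 40 + (-5 - 1*5)*(-4/(-8)) = 40 + (-5 - 5)*(-4*(-⅛)) = 40 - 10*½ = 40 - 5 = 35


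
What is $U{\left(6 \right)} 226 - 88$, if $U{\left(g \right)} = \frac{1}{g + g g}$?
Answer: $- \frac{1735}{21} \approx -82.619$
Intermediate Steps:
$U{\left(g \right)} = \frac{1}{g + g^{2}}$
$U{\left(6 \right)} 226 - 88 = \frac{1}{6 \left(1 + 6\right)} 226 - 88 = \frac{1}{6 \cdot 7} \cdot 226 - 88 = \frac{1}{6} \cdot \frac{1}{7} \cdot 226 - 88 = \frac{1}{42} \cdot 226 - 88 = \frac{113}{21} - 88 = - \frac{1735}{21}$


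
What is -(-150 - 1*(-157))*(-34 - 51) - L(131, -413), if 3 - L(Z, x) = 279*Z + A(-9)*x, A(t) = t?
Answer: 40858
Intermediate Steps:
L(Z, x) = 3 - 279*Z + 9*x (L(Z, x) = 3 - (279*Z - 9*x) = 3 - (-9*x + 279*Z) = 3 + (-279*Z + 9*x) = 3 - 279*Z + 9*x)
-(-150 - 1*(-157))*(-34 - 51) - L(131, -413) = -(-150 - 1*(-157))*(-34 - 51) - (3 - 279*131 + 9*(-413)) = -(-150 + 157)*(-85) - (3 - 36549 - 3717) = -7*(-85) - 1*(-40263) = -1*(-595) + 40263 = 595 + 40263 = 40858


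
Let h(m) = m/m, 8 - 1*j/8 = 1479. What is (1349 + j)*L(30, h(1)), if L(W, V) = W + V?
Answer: -322989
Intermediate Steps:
j = -11768 (j = 64 - 8*1479 = 64 - 11832 = -11768)
h(m) = 1
L(W, V) = V + W
(1349 + j)*L(30, h(1)) = (1349 - 11768)*(1 + 30) = -10419*31 = -322989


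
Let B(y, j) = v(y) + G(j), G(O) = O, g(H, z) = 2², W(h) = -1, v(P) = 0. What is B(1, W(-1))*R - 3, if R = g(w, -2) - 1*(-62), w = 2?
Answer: -69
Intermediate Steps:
g(H, z) = 4
B(y, j) = j (B(y, j) = 0 + j = j)
R = 66 (R = 4 - 1*(-62) = 4 + 62 = 66)
B(1, W(-1))*R - 3 = -1*66 - 3 = -66 - 3 = -69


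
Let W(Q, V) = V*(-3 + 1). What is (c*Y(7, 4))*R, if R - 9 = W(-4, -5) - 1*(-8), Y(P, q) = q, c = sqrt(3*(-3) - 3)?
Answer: 216*I*sqrt(3) ≈ 374.12*I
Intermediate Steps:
W(Q, V) = -2*V (W(Q, V) = V*(-2) = -2*V)
c = 2*I*sqrt(3) (c = sqrt(-9 - 3) = sqrt(-12) = 2*I*sqrt(3) ≈ 3.4641*I)
R = 27 (R = 9 + (-2*(-5) - 1*(-8)) = 9 + (10 + 8) = 9 + 18 = 27)
(c*Y(7, 4))*R = ((2*I*sqrt(3))*4)*27 = (8*I*sqrt(3))*27 = 216*I*sqrt(3)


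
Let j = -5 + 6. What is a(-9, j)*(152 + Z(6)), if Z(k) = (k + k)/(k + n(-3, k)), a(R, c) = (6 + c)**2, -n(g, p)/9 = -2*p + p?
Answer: 37289/5 ≈ 7457.8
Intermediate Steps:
j = 1
n(g, p) = 9*p (n(g, p) = -9*(-2*p + p) = -(-9)*p = 9*p)
Z(k) = 1/5 (Z(k) = (k + k)/(k + 9*k) = (2*k)/((10*k)) = (2*k)*(1/(10*k)) = 1/5)
a(-9, j)*(152 + Z(6)) = (6 + 1)**2*(152 + 1/5) = 7**2*(761/5) = 49*(761/5) = 37289/5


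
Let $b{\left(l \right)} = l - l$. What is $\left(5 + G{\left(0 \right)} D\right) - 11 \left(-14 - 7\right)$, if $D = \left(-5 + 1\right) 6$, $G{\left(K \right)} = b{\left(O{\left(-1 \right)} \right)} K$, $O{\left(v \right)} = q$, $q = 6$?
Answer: $236$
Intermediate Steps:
$O{\left(v \right)} = 6$
$b{\left(l \right)} = 0$
$G{\left(K \right)} = 0$ ($G{\left(K \right)} = 0 K = 0$)
$D = -24$ ($D = \left(-4\right) 6 = -24$)
$\left(5 + G{\left(0 \right)} D\right) - 11 \left(-14 - 7\right) = \left(5 + 0 \left(-24\right)\right) - 11 \left(-14 - 7\right) = \left(5 + 0\right) - -231 = 5 + 231 = 236$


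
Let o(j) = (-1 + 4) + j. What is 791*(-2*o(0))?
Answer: -4746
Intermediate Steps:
o(j) = 3 + j
791*(-2*o(0)) = 791*(-2*(3 + 0)) = 791*(-2*3) = 791*(-6) = -4746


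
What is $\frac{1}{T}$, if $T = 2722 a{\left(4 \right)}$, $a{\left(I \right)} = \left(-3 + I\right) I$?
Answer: $\frac{1}{10888} \approx 9.1844 \cdot 10^{-5}$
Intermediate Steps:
$a{\left(I \right)} = I \left(-3 + I\right)$
$T = 10888$ ($T = 2722 \cdot 4 \left(-3 + 4\right) = 2722 \cdot 4 \cdot 1 = 2722 \cdot 4 = 10888$)
$\frac{1}{T} = \frac{1}{10888}$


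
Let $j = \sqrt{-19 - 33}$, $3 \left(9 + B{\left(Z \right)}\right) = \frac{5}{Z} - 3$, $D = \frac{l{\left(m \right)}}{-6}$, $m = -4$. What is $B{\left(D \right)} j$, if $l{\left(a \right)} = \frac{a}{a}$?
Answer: $- 40 i \sqrt{13} \approx - 144.22 i$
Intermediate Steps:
$l{\left(a \right)} = 1$
$D = - \frac{1}{6}$ ($D = 1 \frac{1}{-6} = 1 \left(- \frac{1}{6}\right) = - \frac{1}{6} \approx -0.16667$)
$B{\left(Z \right)} = -10 + \frac{5}{3 Z}$ ($B{\left(Z \right)} = -9 + \frac{\frac{5}{Z} - 3}{3} = -9 + \frac{-3 + \frac{5}{Z}}{3} = -9 - \left(1 - \frac{5}{3 Z}\right) = -10 + \frac{5}{3 Z}$)
$j = 2 i \sqrt{13}$ ($j = \sqrt{-52} = 2 i \sqrt{13} \approx 7.2111 i$)
$B{\left(D \right)} j = \left(-10 + \frac{5}{3 \left(- \frac{1}{6}\right)}\right) 2 i \sqrt{13} = \left(-10 + \frac{5}{3} \left(-6\right)\right) 2 i \sqrt{13} = \left(-10 - 10\right) 2 i \sqrt{13} = - 20 \cdot 2 i \sqrt{13} = - 40 i \sqrt{13}$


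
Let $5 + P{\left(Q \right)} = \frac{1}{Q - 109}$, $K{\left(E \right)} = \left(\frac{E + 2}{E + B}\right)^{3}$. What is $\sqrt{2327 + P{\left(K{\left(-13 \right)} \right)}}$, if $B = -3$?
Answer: $\frac{7 \sqrt{9389533121410}}{445133} \approx 48.187$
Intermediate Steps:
$K{\left(E \right)} = \frac{\left(2 + E\right)^{3}}{\left(-3 + E\right)^{3}}$ ($K{\left(E \right)} = \left(\frac{E + 2}{E - 3}\right)^{3} = \left(\frac{2 + E}{-3 + E}\right)^{3} = \frac{\left(2 + E\right)^{3}}{\left(-3 + E\right)^{3}}$)
$P{\left(Q \right)} = -5 + \frac{1}{-109 + Q}$ ($P{\left(Q \right)} = -5 + \frac{1}{Q - 109} = -5 + \frac{1}{-109 + Q}$)
$\sqrt{2327 + P{\left(K{\left(-13 \right)} \right)}} = \sqrt{2327 + \frac{546 - 5 \frac{\left(2 - 13\right)^{3}}{\left(-3 - 13\right)^{3}}}{-109 + \frac{\left(2 - 13\right)^{3}}{\left(-3 - 13\right)^{3}}}} = \sqrt{2327 + \frac{546 - 5 \frac{\left(-11\right)^{3}}{-4096}}{-109 + \frac{\left(-11\right)^{3}}{-4096}}} = \sqrt{2327 + \frac{546 - 5 \left(\left(- \frac{1}{4096}\right) \left(-1331\right)\right)}{-109 - - \frac{1331}{4096}}} = \sqrt{2327 + \frac{546 - \frac{6655}{4096}}{-109 + \frac{1331}{4096}}} = \sqrt{2327 + \frac{546 - \frac{6655}{4096}}{- \frac{445133}{4096}}} = \sqrt{2327 - \frac{2229761}{445133}} = \sqrt{\frac{1033594730}{445133}} = \frac{7 \sqrt{9389533121410}}{445133}$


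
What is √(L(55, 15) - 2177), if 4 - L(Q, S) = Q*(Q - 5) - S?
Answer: 2*I*√1227 ≈ 70.057*I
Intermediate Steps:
L(Q, S) = 4 + S - Q*(-5 + Q) (L(Q, S) = 4 - (Q*(Q - 5) - S) = 4 - (Q*(-5 + Q) - S) = 4 - (-S + Q*(-5 + Q)) = 4 + (S - Q*(-5 + Q)) = 4 + S - Q*(-5 + Q))
√(L(55, 15) - 2177) = √((4 + 15 - 1*55² + 5*55) - 2177) = √((4 + 15 - 1*3025 + 275) - 2177) = √((4 + 15 - 3025 + 275) - 2177) = √(-2731 - 2177) = √(-4908) = 2*I*√1227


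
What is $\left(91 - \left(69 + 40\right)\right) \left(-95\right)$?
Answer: $1710$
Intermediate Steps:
$\left(91 - \left(69 + 40\right)\right) \left(-95\right) = \left(91 + \left(\left(1 - 40\right) - 70\right)\right) \left(-95\right) = \left(91 - 109\right) \left(-95\right) = \left(-18\right) \left(-95\right) = 1710$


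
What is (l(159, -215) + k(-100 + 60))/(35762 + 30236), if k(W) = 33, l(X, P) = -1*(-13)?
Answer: 23/32999 ≈ 0.00069699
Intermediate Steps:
l(X, P) = 13
(l(159, -215) + k(-100 + 60))/(35762 + 30236) = (13 + 33)/(35762 + 30236) = 46/65998 = 46*(1/65998) = 23/32999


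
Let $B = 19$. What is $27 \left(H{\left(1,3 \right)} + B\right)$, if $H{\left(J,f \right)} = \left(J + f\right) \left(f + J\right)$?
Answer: $945$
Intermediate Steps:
$H{\left(J,f \right)} = \left(J + f\right)^{2}$ ($H{\left(J,f \right)} = \left(J + f\right) \left(J + f\right) = \left(J + f\right)^{2}$)
$27 \left(H{\left(1,3 \right)} + B\right) = 27 \left(\left(1 + 3\right)^{2} + 19\right) = 27 \left(4^{2} + 19\right) = 27 \left(16 + 19\right) = 27 \cdot 35 = 945$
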